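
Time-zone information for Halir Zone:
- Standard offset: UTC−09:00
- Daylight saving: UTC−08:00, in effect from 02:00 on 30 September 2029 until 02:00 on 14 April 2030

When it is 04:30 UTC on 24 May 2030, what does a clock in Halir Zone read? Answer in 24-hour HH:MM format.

At the standard offset (UTC−09:00), 04:30 UTC − 9h = 19:30 Halir Zone standard time (rolling into the previous day, 23 May 2030).
The standard-time date in Halir Zone, 23 May 2030, does not fall between 30 September 2029 and 14 April 2030, so daylight saving is not in effect and Halir Zone is at UTC−09:00.
04:30 UTC − 9h = 19:30 local (rolling into the previous day, 23 May 2030).

19:30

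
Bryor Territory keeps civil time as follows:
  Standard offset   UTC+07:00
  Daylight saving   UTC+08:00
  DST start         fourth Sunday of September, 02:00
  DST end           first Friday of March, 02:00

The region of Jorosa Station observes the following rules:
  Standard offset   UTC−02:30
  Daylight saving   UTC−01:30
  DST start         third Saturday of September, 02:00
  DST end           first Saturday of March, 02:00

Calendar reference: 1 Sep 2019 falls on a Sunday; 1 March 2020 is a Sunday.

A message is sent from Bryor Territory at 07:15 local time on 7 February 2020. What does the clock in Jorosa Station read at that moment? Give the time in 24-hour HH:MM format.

1 September 2019 is a Sunday, so the first Sunday is September 1 and the fourth is September 22.
1 March 2020 is a Sunday, so the first Friday is March 6.
7 February 2020 falls between 22 September 2019 and 6 March 2020, so daylight saving is in effect and Bryor Territory is at UTC+08:00.
07:15 Bryor Territory − 8h = 23:15 UTC (rolling into the previous day, 6 February 2020).
1 September 2019 is a Sunday, so the first Saturday is September 7 and the third is September 21.
1 March 2020 is a Sunday, so the first Saturday is March 7.
At the standard offset (UTC−02:30), 23:15 UTC − 2h30m = 20:45 Jorosa Station standard time.
The standard-time date in Jorosa Station, 6 February 2020, falls between 21 September 2019 and 7 March 2020, so daylight saving is in effect and Jorosa Station is at UTC−01:30.
23:15 UTC − 1h30m = 21:45 Jorosa Station.

21:45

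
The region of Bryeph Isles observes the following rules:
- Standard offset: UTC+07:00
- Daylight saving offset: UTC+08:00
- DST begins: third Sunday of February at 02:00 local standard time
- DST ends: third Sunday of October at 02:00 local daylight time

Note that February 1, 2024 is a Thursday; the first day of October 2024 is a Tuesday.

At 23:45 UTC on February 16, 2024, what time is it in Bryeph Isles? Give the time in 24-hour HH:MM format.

1 February 2024 is a Thursday, so the first Sunday is February 4 and the third is February 18.
1 October 2024 is a Tuesday, so the first Sunday is October 6 and the third is October 20.
At the standard offset (UTC+07:00), 23:45 UTC + 7h = 06:45 Bryeph Isles standard time (rolling into the next day, 17 February 2024).
Daylight saving runs 18 February – 20 October; the standard-time date in Bryeph Isles, February 17, 2024, is outside that window, so Bryeph Isles is on standard time at UTC+07:00.
23:45 UTC + 7h = 06:45 local (rolling into the next day, 17 February 2024).

06:45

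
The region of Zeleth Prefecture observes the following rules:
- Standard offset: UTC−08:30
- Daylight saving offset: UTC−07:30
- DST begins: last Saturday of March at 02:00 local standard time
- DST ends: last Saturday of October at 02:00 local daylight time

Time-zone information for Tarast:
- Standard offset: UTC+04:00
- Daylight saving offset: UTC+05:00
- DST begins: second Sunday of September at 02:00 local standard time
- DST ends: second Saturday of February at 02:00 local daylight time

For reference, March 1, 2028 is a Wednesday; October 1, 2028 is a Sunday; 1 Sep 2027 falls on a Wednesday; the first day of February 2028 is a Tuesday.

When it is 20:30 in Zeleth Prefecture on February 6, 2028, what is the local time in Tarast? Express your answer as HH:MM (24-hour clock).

10:00

1 March 2028 is a Wednesday, so Saturdays fall on 4, 11, 18, 25; the last is March 25.
1 October 2028 is a Sunday, so Saturdays fall on 7, 14, 21, 28; the last is October 28.
Daylight saving runs 25 March – 28 October; February 6, 2028 is outside that window, so Zeleth Prefecture is on standard time at UTC−08:30.
20:30 Zeleth Prefecture + 8h30m = 05:00 UTC (rolling into the next day, 7 February 2028).
1 September 2027 is a Wednesday, so the first Sunday is September 5 and the second is September 12.
1 February 2028 is a Tuesday, so the first Saturday is February 5 and the second is February 12.
At the standard offset (UTC+04:00), 05:00 UTC + 4h = 09:00 Tarast standard time.
Daylight saving runs 12 September 2027 – 12 February 2028; the standard-time date in Tarast, February 7, 2028, is inside that window, so Tarast is at UTC+05:00.
05:00 UTC + 5h = 10:00 Tarast.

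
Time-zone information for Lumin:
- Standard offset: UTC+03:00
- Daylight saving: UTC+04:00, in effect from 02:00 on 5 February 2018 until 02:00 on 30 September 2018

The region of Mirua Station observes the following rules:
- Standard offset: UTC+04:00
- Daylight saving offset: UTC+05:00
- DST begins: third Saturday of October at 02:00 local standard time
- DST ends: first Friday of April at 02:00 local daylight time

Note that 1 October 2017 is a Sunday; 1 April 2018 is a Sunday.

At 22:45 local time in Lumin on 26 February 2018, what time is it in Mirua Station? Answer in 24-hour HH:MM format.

23:45

Daylight saving runs 5 February – 30 September; 26 February 2018 is inside that window, so Lumin is at UTC+04:00.
22:45 Lumin − 4h = 18:45 UTC.
1 October 2017 is a Sunday, so the first Saturday is October 7 and the third is October 21.
1 April 2018 is a Sunday, so the first Friday is April 6.
At the standard offset (UTC+04:00), 18:45 UTC + 4h = 22:45 Mirua Station standard time.
The standard-time date in Mirua Station, 26 February 2018, falls between 21 October 2017 and 6 April 2018, so daylight saving is in effect and Mirua Station is at UTC+05:00.
18:45 UTC + 5h = 23:45 Mirua Station.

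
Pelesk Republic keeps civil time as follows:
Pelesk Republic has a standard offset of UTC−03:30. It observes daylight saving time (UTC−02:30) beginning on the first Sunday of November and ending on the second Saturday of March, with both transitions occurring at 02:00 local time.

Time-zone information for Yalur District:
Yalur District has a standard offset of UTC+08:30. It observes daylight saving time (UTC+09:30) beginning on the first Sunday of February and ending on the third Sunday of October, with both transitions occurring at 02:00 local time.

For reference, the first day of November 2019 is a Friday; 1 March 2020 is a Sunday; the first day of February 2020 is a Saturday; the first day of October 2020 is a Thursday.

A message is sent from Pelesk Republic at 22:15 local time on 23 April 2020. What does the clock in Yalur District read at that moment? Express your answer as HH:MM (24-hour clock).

1 November 2019 is a Friday, so the first Sunday is November 3.
1 March 2020 is a Sunday, so the first Saturday is March 7 and the second is March 14.
23 April 2020 does not fall between 3 November 2019 and 14 March 2020, so daylight saving is not in effect and Pelesk Republic is at UTC−03:30.
22:15 Pelesk Republic + 3h30m = 01:45 UTC (rolling into the next day, 24 April 2020).
1 February 2020 is a Saturday, so the first Sunday is February 2.
1 October 2020 is a Thursday, so the first Sunday is October 4 and the third is October 18.
At the standard offset (UTC+08:30), 01:45 UTC + 8h30m = 10:15 Yalur District standard time.
The standard-time date in Yalur District, 24 April 2020, lies within the daylight-saving period (2 February – 18 October), so Yalur District is on daylight time, UTC+09:30.
01:45 UTC + 9h30m = 11:15 Yalur District.

11:15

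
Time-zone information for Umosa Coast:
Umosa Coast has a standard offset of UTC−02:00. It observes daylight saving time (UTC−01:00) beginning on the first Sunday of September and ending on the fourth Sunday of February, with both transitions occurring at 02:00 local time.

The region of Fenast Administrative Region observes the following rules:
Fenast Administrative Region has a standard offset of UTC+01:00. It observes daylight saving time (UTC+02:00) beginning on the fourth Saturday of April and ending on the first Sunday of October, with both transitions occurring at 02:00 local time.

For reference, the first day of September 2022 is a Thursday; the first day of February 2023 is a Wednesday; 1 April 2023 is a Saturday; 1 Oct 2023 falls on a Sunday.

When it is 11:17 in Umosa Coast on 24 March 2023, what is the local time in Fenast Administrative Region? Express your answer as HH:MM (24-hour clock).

1 September 2022 is a Thursday, so the first Sunday is September 4.
1 February 2023 is a Wednesday, so the first Sunday is February 5 and the fourth is February 26.
24 March 2023 is outside the daylight-saving period (4 September 2022 – 26 February 2023), so Umosa Coast is on standard time, UTC−02:00.
11:17 Umosa Coast + 2h = 13:17 UTC.
1 April 2023 is a Saturday, so the first Saturday is April 1 and the fourth is April 22.
1 October 2023 is a Sunday, so the first Sunday is October 1.
At the standard offset (UTC+01:00), 13:17 UTC + 1h = 14:17 Fenast Administrative Region standard time.
The standard-time date in Fenast Administrative Region, 24 March 2023, is outside the daylight-saving period (22 April – 1 October), so Fenast Administrative Region is on standard time, UTC+01:00.
13:17 UTC + 1h = 14:17 Fenast Administrative Region.

14:17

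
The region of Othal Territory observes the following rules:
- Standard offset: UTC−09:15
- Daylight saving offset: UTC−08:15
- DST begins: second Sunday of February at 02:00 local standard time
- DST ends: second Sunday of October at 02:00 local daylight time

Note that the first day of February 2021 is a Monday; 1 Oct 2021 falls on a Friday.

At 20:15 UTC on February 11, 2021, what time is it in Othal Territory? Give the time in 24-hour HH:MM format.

11:00

1 February 2021 is a Monday, so the first Sunday is February 7 and the second is February 14.
1 October 2021 is a Friday, so the first Sunday is October 3 and the second is October 10.
At the standard offset (UTC−09:15), 20:15 UTC − 9h15m = 11:00 Othal Territory standard time.
The standard-time date in Othal Territory, February 11, 2021, does not fall between 14 February and 10 October, so daylight saving is not in effect and Othal Territory is at UTC−09:15.
20:15 UTC − 9h15m = 11:00 local.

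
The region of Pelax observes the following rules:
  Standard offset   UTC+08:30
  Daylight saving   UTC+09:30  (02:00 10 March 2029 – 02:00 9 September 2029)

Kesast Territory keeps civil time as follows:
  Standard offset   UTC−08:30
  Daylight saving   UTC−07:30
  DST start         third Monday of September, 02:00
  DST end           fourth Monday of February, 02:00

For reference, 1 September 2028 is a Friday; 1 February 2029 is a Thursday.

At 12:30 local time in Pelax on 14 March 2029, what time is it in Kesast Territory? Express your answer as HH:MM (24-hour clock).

18:30

Daylight saving runs 10 March – 9 September; 14 March 2029 is inside that window, so Pelax is at UTC+09:30.
12:30 Pelax − 9h30m = 03:00 UTC.
1 September 2028 is a Friday, so the first Monday is September 4 and the third is September 18.
1 February 2029 is a Thursday, so the first Monday is February 5 and the fourth is February 26.
At the standard offset (UTC−08:30), 03:00 UTC − 8h30m = 18:30 Kesast Territory standard time (rolling into the previous day, 13 March 2029).
Daylight saving runs 18 September 2028 – 26 February 2029; the standard-time date in Kesast Territory, 13 March 2029, is outside that window, so Kesast Territory is on standard time at UTC−08:30.
03:00 UTC − 8h30m = 18:30 Kesast Territory (rolling into the previous day, 13 March 2029).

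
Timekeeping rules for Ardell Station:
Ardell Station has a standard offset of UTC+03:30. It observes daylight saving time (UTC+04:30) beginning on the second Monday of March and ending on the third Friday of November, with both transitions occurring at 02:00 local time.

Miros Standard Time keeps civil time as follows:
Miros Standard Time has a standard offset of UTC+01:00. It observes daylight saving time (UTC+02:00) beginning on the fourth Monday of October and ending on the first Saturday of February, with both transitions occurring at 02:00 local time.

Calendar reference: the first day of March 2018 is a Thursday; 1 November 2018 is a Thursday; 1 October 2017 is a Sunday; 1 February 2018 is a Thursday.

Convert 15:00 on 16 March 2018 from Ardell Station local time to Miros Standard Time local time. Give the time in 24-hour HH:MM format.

11:30

1 March 2018 is a Thursday, so the first Monday is March 5 and the second is March 12.
1 November 2018 is a Thursday, so the first Friday is November 2 and the third is November 16.
16 March 2018 falls between 12 March and 16 November, so daylight saving is in effect and Ardell Station is at UTC+04:30.
15:00 Ardell Station − 4h30m = 10:30 UTC.
1 October 2017 is a Sunday, so the first Monday is October 2 and the fourth is October 23.
1 February 2018 is a Thursday, so the first Saturday is February 3.
At the standard offset (UTC+01:00), 10:30 UTC + 1h = 11:30 Miros Standard Time standard time.
The standard-time date in Miros Standard Time, 16 March 2018, is outside the daylight-saving period (23 October 2017 – 3 February 2018), so Miros Standard Time is on standard time, UTC+01:00.
10:30 UTC + 1h = 11:30 Miros Standard Time.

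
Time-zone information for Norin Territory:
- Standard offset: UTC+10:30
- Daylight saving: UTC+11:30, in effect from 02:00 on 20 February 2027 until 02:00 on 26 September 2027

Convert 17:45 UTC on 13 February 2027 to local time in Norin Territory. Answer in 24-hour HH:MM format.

04:15

At the standard offset (UTC+10:30), 17:45 UTC + 10h30m = 04:15 Norin Territory standard time (rolling into the next day, 14 February 2027).
The standard-time date in Norin Territory, 14 February 2027, does not fall between 20 February and 26 September, so daylight saving is not in effect and Norin Territory is at UTC+10:30.
17:45 UTC + 10h30m = 04:15 local (rolling into the next day, 14 February 2027).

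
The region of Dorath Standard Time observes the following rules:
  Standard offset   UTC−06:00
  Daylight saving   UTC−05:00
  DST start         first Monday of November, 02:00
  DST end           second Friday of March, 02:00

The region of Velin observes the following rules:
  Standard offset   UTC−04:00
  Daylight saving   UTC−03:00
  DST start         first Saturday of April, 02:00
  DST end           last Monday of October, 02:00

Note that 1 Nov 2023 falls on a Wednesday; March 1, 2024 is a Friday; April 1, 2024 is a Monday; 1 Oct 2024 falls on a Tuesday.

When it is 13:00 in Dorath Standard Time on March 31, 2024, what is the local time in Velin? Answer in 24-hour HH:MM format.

1 November 2023 is a Wednesday, so the first Monday is November 6.
1 March 2024 is a Friday, so the first Friday is March 1 and the second is March 8.
Daylight saving runs 6 November 2023 – 8 March 2024; March 31, 2024 is outside that window, so Dorath Standard Time is on standard time at UTC−06:00.
13:00 Dorath Standard Time + 6h = 19:00 UTC.
1 April 2024 is a Monday, so the first Saturday is April 6.
1 October 2024 is a Tuesday, so Mondays fall on 7, 14, 21, 28; the last is October 28.
At the standard offset (UTC−04:00), 19:00 UTC − 4h = 15:00 Velin standard time.
The standard-time date in Velin, March 31, 2024, does not fall between 6 April and 28 October, so daylight saving is not in effect and Velin is at UTC−04:00.
19:00 UTC − 4h = 15:00 Velin.

15:00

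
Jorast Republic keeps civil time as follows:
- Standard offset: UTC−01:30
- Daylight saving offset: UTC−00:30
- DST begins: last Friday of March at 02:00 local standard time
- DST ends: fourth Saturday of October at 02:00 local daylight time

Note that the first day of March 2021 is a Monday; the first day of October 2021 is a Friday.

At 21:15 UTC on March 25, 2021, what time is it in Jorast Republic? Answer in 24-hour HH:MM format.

19:45

1 March 2021 is a Monday, so Fridays fall on 5, 12, 19, 26; the last is March 26.
1 October 2021 is a Friday, so the first Saturday is October 2 and the fourth is October 23.
At the standard offset (UTC−01:30), 21:15 UTC − 1h30m = 19:45 Jorast Republic standard time.
The standard-time date in Jorast Republic, March 25, 2021, is outside the daylight-saving period (26 March – 23 October), so Jorast Republic is on standard time, UTC−01:30.
21:15 UTC − 1h30m = 19:45 local.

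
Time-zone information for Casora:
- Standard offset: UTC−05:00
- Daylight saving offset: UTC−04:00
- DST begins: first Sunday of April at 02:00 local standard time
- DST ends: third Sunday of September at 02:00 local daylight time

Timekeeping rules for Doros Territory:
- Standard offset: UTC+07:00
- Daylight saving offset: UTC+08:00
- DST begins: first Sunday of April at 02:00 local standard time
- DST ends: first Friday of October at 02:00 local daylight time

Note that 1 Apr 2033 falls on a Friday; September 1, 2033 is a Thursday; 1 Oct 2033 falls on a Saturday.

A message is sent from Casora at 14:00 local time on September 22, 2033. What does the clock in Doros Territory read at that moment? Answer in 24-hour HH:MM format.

1 April 2033 is a Friday, so the first Sunday is April 3.
1 September 2033 is a Thursday, so the first Sunday is September 4 and the third is September 18.
September 22, 2033 is outside the daylight-saving period (3 April – 18 September), so Casora is on standard time, UTC−05:00.
14:00 Casora + 5h = 19:00 UTC.
1 April 2033 is a Friday, so the first Sunday is April 3.
1 October 2033 is a Saturday, so the first Friday is October 7.
At the standard offset (UTC+07:00), 19:00 UTC + 7h = 02:00 Doros Territory standard time (rolling into the next day, 23 September 2033).
The standard-time date in Doros Territory, September 23, 2033, falls between 3 April and 7 October, so daylight saving is in effect and Doros Territory is at UTC+08:00.
19:00 UTC + 8h = 03:00 Doros Territory (rolling into the next day, 23 September 2033).

03:00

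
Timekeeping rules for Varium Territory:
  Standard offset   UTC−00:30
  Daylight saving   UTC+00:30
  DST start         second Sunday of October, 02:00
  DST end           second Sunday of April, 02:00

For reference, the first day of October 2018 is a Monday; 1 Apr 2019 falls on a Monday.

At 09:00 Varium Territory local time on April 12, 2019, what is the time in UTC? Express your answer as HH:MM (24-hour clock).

1 October 2018 is a Monday, so the first Sunday is October 7 and the second is October 14.
1 April 2019 is a Monday, so the first Sunday is April 7 and the second is April 14.
Daylight saving runs 14 October 2018 – 14 April 2019; April 12, 2019 is inside that window, so Varium Territory is at UTC+00:30.
09:00 local − 0h30m = 08:30 UTC.

08:30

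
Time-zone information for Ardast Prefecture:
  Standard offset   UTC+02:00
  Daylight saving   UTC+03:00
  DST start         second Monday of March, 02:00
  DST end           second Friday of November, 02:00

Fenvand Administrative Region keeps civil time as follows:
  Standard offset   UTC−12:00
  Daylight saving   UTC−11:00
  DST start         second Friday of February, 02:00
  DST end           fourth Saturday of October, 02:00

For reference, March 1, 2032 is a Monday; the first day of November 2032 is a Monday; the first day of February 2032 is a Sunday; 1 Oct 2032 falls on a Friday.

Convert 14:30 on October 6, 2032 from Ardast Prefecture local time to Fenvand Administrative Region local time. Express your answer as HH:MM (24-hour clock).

00:30

1 March 2032 is a Monday, so the first Monday is March 1 and the second is March 8.
1 November 2032 is a Monday, so the first Friday is November 5 and the second is November 12.
Daylight saving runs 8 March – 12 November; October 6, 2032 is inside that window, so Ardast Prefecture is at UTC+03:00.
14:30 Ardast Prefecture − 3h = 11:30 UTC.
1 February 2032 is a Sunday, so the first Friday is February 6 and the second is February 13.
1 October 2032 is a Friday, so the first Saturday is October 2 and the fourth is October 23.
At the standard offset (UTC−12:00), 11:30 UTC − 12h = 23:30 Fenvand Administrative Region standard time (rolling into the previous day, 5 October 2032).
Daylight saving runs 13 February – 23 October; the standard-time date in Fenvand Administrative Region, October 5, 2032, is inside that window, so Fenvand Administrative Region is at UTC−11:00.
11:30 UTC − 11h = 00:30 Fenvand Administrative Region.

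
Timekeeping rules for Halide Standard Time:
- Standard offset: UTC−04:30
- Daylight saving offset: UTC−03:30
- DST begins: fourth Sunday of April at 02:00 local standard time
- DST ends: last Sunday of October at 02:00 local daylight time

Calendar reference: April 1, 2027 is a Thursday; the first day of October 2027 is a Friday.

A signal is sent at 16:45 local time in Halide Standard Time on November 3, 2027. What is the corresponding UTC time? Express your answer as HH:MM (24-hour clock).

21:15

1 April 2027 is a Thursday, so the first Sunday is April 4 and the fourth is April 25.
1 October 2027 is a Friday, so Sundays fall on 3, 10, 17, 24, 31; the last is October 31.
Daylight saving runs 25 April – 31 October; November 3, 2027 is outside that window, so Halide Standard Time is on standard time at UTC−04:30.
16:45 local + 4h30m = 21:15 UTC.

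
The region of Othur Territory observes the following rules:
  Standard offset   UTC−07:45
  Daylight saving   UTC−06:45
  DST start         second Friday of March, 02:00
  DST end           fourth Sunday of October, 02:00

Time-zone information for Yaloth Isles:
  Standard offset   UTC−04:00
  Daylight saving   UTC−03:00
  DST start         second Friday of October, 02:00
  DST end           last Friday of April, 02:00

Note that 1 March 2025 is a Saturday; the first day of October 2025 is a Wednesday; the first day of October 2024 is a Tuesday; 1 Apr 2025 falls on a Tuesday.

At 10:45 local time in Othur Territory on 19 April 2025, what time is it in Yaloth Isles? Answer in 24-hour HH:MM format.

1 March 2025 is a Saturday, so the first Friday is March 7 and the second is March 14.
1 October 2025 is a Wednesday, so the first Sunday is October 5 and the fourth is October 26.
19 April 2025 falls between 14 March and 26 October, so daylight saving is in effect and Othur Territory is at UTC−06:45.
10:45 Othur Territory + 6h45m = 17:30 UTC.
1 October 2024 is a Tuesday, so the first Friday is October 4 and the second is October 11.
1 April 2025 is a Tuesday, so Fridays fall on 4, 11, 18, 25; the last is April 25.
At the standard offset (UTC−04:00), 17:30 UTC − 4h = 13:30 Yaloth Isles standard time.
Daylight saving runs 11 October 2024 – 25 April 2025; the standard-time date in Yaloth Isles, 19 April 2025, is inside that window, so Yaloth Isles is at UTC−03:00.
17:30 UTC − 3h = 14:30 Yaloth Isles.

14:30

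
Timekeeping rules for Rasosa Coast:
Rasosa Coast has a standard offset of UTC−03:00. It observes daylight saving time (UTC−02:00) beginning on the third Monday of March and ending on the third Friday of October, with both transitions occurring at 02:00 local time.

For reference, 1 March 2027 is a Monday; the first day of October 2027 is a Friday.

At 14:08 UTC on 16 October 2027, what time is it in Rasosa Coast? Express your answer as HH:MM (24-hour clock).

1 March 2027 is a Monday, so the first Monday is March 1 and the third is March 15.
1 October 2027 is a Friday, so the first Friday is October 1 and the third is October 15.
At the standard offset (UTC−03:00), 14:08 UTC − 3h = 11:08 Rasosa Coast standard time.
Daylight saving runs 15 March – 15 October; the standard-time date in Rasosa Coast, 16 October 2027, is outside that window, so Rasosa Coast is on standard time at UTC−03:00.
14:08 UTC − 3h = 11:08 local.

11:08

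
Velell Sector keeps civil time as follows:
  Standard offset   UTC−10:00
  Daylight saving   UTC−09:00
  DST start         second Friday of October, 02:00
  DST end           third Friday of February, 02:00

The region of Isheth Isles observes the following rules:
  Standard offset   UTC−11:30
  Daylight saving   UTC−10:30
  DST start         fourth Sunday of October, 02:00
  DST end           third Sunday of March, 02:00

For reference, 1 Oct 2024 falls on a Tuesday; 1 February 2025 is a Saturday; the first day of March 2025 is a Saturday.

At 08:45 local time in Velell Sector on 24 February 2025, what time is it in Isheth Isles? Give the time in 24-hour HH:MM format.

1 October 2024 is a Tuesday, so the first Friday is October 4 and the second is October 11.
1 February 2025 is a Saturday, so the first Friday is February 7 and the third is February 21.
Daylight saving runs 11 October 2024 – 21 February 2025; 24 February 2025 is outside that window, so Velell Sector is on standard time at UTC−10:00.
08:45 Velell Sector + 10h = 18:45 UTC.
1 October 2024 is a Tuesday, so the first Sunday is October 6 and the fourth is October 27.
1 March 2025 is a Saturday, so the first Sunday is March 2 and the third is March 16.
At the standard offset (UTC−11:30), 18:45 UTC − 11h30m = 07:15 Isheth Isles standard time.
The standard-time date in Isheth Isles, 24 February 2025, lies within the daylight-saving period (27 October 2024 – 16 March 2025), so Isheth Isles is on daylight time, UTC−10:30.
18:45 UTC − 10h30m = 08:15 Isheth Isles.

08:15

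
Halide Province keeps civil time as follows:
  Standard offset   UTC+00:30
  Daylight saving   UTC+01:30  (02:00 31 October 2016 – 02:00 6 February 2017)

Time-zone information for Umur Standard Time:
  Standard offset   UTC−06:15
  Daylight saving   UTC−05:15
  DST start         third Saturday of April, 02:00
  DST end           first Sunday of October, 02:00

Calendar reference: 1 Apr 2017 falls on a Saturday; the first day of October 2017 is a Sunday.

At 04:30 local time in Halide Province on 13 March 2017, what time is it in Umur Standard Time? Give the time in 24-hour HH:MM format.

21:45

Daylight saving runs 31 October 2016 – 6 February 2017; 13 March 2017 is outside that window, so Halide Province is on standard time at UTC+00:30.
04:30 Halide Province − 0h30m = 04:00 UTC.
1 April 2017 is a Saturday, so the first Saturday is April 1 and the third is April 15.
1 October 2017 is a Sunday, so the first Sunday is October 1.
At the standard offset (UTC−06:15), 04:00 UTC − 6h15m = 21:45 Umur Standard Time standard time (rolling into the previous day, 12 March 2017).
Daylight saving runs 15 April – 1 October; the standard-time date in Umur Standard Time, 12 March 2017, is outside that window, so Umur Standard Time is on standard time at UTC−06:15.
04:00 UTC − 6h15m = 21:45 Umur Standard Time (rolling into the previous day, 12 March 2017).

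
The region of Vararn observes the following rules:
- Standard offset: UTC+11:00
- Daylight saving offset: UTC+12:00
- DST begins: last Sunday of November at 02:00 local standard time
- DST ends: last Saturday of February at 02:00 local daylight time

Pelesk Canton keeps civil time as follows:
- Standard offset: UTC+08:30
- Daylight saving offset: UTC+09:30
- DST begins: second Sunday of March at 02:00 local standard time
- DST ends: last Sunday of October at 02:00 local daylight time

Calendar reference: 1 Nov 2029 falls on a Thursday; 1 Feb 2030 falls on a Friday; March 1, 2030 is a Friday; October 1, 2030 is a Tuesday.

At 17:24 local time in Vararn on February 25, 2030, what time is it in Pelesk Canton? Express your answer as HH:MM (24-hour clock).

1 November 2029 is a Thursday, so Sundays fall on 4, 11, 18, 25; the last is November 25.
1 February 2030 is a Friday, so Saturdays fall on 2, 9, 16, 23; the last is February 23.
February 25, 2030 does not fall between 25 November 2029 and 23 February 2030, so daylight saving is not in effect and Vararn is at UTC+11:00.
17:24 Vararn − 11h = 06:24 UTC.
1 March 2030 is a Friday, so the first Sunday is March 3 and the second is March 10.
1 October 2030 is a Tuesday, so Sundays fall on 6, 13, 20, 27; the last is October 27.
At the standard offset (UTC+08:30), 06:24 UTC + 8h30m = 14:54 Pelesk Canton standard time.
The standard-time date in Pelesk Canton, February 25, 2030, is outside the daylight-saving period (10 March – 27 October), so Pelesk Canton is on standard time, UTC+08:30.
06:24 UTC + 8h30m = 14:54 Pelesk Canton.

14:54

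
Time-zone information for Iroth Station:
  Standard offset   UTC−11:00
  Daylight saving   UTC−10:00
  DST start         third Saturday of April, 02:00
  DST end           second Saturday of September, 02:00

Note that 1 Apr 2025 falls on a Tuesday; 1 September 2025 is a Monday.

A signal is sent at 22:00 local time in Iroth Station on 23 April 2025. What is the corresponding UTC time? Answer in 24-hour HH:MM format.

08:00

1 April 2025 is a Tuesday, so the first Saturday is April 5 and the third is April 19.
1 September 2025 is a Monday, so the first Saturday is September 6 and the second is September 13.
23 April 2025 falls between 19 April and 13 September, so daylight saving is in effect and Iroth Station is at UTC−10:00.
22:00 local + 10h = 08:00 UTC (rolling into the next day, 24 April 2025).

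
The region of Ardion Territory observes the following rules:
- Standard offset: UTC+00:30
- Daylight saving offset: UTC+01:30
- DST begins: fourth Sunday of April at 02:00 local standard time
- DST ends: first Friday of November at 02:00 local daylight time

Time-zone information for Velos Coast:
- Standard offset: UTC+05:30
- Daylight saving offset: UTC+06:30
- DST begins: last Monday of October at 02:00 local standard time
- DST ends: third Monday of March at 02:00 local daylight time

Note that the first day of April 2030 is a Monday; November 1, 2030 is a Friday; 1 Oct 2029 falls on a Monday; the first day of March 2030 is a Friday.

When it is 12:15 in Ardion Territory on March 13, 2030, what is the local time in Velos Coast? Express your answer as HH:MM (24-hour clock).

1 April 2030 is a Monday, so the first Sunday is April 7 and the fourth is April 28.
1 November 2030 is a Friday, so the first Friday is November 1.
March 13, 2030 does not fall between 28 April and 1 November, so daylight saving is not in effect and Ardion Territory is at UTC+00:30.
12:15 Ardion Territory − 0h30m = 11:45 UTC.
1 October 2029 is a Monday, so Mondays fall on 1, 8, 15, 22, 29; the last is October 29.
1 March 2030 is a Friday, so the first Monday is March 4 and the third is March 18.
At the standard offset (UTC+05:30), 11:45 UTC + 5h30m = 17:15 Velos Coast standard time.
The standard-time date in Velos Coast, March 13, 2030, falls between 29 October 2029 and 18 March 2030, so daylight saving is in effect and Velos Coast is at UTC+06:30.
11:45 UTC + 6h30m = 18:15 Velos Coast.

18:15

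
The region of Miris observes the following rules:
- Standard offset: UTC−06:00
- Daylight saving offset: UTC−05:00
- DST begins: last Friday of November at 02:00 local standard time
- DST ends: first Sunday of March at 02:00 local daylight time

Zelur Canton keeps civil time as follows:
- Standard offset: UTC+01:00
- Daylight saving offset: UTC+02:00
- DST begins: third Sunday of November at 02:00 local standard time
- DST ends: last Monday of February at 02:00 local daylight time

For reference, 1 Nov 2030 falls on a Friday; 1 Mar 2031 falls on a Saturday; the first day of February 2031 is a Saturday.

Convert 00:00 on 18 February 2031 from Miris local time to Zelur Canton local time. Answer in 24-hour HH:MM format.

1 November 2030 is a Friday, so Fridays fall on 1, 8, 15, 22, 29; the last is November 29.
1 March 2031 is a Saturday, so the first Sunday is March 2.
18 February 2031 falls between 29 November 2030 and 2 March 2031, so daylight saving is in effect and Miris is at UTC−05:00.
00:00 Miris + 5h = 05:00 UTC.
1 November 2030 is a Friday, so the first Sunday is November 3 and the third is November 17.
1 February 2031 is a Saturday, so Mondays fall on 3, 10, 17, 24; the last is February 24.
At the standard offset (UTC+01:00), 05:00 UTC + 1h = 06:00 Zelur Canton standard time.
The standard-time date in Zelur Canton, 18 February 2031, lies within the daylight-saving period (17 November 2030 – 24 February 2031), so Zelur Canton is on daylight time, UTC+02:00.
05:00 UTC + 2h = 07:00 Zelur Canton.

07:00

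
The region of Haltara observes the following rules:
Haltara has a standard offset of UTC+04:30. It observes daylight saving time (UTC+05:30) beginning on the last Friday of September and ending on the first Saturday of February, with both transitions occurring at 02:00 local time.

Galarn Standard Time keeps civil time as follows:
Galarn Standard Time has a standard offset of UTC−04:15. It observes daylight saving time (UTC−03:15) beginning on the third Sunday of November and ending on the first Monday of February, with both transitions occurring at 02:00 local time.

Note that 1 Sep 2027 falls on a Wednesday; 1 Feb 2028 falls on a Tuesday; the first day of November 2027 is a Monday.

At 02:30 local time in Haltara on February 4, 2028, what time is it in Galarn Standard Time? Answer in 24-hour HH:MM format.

17:45

1 September 2027 is a Wednesday, so Fridays fall on 3, 10, 17, 24; the last is September 24.
1 February 2028 is a Tuesday, so the first Saturday is February 5.
February 4, 2028 lies within the daylight-saving period (24 September 2027 – 5 February 2028), so Haltara is on daylight time, UTC+05:30.
02:30 Haltara − 5h30m = 21:00 UTC (rolling into the previous day, 3 February 2028).
1 November 2027 is a Monday, so the first Sunday is November 7 and the third is November 21.
1 February 2028 is a Tuesday, so the first Monday is February 7.
At the standard offset (UTC−04:15), 21:00 UTC − 4h15m = 16:45 Galarn Standard Time standard time.
The standard-time date in Galarn Standard Time, February 3, 2028, falls between 21 November 2027 and 7 February 2028, so daylight saving is in effect and Galarn Standard Time is at UTC−03:15.
21:00 UTC − 3h15m = 17:45 Galarn Standard Time.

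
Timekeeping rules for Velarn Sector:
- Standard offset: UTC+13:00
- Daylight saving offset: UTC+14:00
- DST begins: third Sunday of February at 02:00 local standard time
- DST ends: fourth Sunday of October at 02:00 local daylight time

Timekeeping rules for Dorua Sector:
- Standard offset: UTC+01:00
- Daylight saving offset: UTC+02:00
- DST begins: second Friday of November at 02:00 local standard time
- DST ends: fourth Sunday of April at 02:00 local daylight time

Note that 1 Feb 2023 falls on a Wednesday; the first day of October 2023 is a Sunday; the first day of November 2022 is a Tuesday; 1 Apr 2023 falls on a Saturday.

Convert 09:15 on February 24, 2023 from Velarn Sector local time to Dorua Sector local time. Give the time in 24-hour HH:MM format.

21:15

1 February 2023 is a Wednesday, so the first Sunday is February 5 and the third is February 19.
1 October 2023 is a Sunday, so the first Sunday is October 1 and the fourth is October 22.
February 24, 2023 falls between 19 February and 22 October, so daylight saving is in effect and Velarn Sector is at UTC+14:00.
09:15 Velarn Sector − 14h = 19:15 UTC (rolling into the previous day, 23 February 2023).
1 November 2022 is a Tuesday, so the first Friday is November 4 and the second is November 11.
1 April 2023 is a Saturday, so the first Sunday is April 2 and the fourth is April 23.
At the standard offset (UTC+01:00), 19:15 UTC + 1h = 20:15 Dorua Sector standard time.
The standard-time date in Dorua Sector, February 23, 2023, falls between 11 November 2022 and 23 April 2023, so daylight saving is in effect and Dorua Sector is at UTC+02:00.
19:15 UTC + 2h = 21:15 Dorua Sector.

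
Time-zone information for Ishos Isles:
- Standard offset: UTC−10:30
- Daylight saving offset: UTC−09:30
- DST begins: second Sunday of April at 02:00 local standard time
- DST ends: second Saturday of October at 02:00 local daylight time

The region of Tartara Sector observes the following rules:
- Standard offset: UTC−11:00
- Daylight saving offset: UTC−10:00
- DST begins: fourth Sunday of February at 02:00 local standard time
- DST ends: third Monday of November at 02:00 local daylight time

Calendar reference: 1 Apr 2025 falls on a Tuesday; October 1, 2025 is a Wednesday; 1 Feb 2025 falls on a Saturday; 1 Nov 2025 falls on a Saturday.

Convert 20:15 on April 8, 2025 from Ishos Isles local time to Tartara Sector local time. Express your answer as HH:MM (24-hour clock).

1 April 2025 is a Tuesday, so the first Sunday is April 6 and the second is April 13.
1 October 2025 is a Wednesday, so the first Saturday is October 4 and the second is October 11.
April 8, 2025 does not fall between 13 April and 11 October, so daylight saving is not in effect and Ishos Isles is at UTC−10:30.
20:15 Ishos Isles + 10h30m = 06:45 UTC (rolling into the next day, 9 April 2025).
1 February 2025 is a Saturday, so the first Sunday is February 2 and the fourth is February 23.
1 November 2025 is a Saturday, so the first Monday is November 3 and the third is November 17.
At the standard offset (UTC−11:00), 06:45 UTC − 11h = 19:45 Tartara Sector standard time (rolling into the previous day, 8 April 2025).
Daylight saving runs 23 February – 17 November; the standard-time date in Tartara Sector, April 8, 2025, is inside that window, so Tartara Sector is at UTC−10:00.
06:45 UTC − 10h = 20:45 Tartara Sector (rolling into the previous day, 8 April 2025).

20:45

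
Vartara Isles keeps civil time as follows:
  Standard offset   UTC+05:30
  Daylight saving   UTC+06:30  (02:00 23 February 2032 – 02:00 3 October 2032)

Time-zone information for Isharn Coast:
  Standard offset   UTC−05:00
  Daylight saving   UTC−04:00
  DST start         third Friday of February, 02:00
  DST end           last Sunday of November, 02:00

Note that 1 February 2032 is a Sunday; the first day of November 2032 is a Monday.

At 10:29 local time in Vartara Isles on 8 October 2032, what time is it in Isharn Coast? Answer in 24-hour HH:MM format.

8 October 2032 is outside the daylight-saving period (23 February – 3 October), so Vartara Isles is on standard time, UTC+05:30.
10:29 Vartara Isles − 5h30m = 04:59 UTC.
1 February 2032 is a Sunday, so the first Friday is February 6 and the third is February 20.
1 November 2032 is a Monday, so Sundays fall on 7, 14, 21, 28; the last is November 28.
At the standard offset (UTC−05:00), 04:59 UTC − 5h = 23:59 Isharn Coast standard time (rolling into the previous day, 7 October 2032).
Daylight saving runs 20 February – 28 November; the standard-time date in Isharn Coast, 7 October 2032, is inside that window, so Isharn Coast is at UTC−04:00.
04:59 UTC − 4h = 00:59 Isharn Coast.

00:59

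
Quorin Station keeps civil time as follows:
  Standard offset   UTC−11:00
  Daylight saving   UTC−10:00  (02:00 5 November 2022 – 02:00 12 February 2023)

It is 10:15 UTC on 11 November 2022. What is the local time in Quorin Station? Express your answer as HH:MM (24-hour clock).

At the standard offset (UTC−11:00), 10:15 UTC − 11h = 23:15 Quorin Station standard time (rolling into the previous day, 10 November 2022).
Daylight saving runs 5 November 2022 – 12 February 2023; the standard-time date in Quorin Station, 10 November 2022, is inside that window, so Quorin Station is at UTC−10:00.
10:15 UTC − 10h = 00:15 local.

00:15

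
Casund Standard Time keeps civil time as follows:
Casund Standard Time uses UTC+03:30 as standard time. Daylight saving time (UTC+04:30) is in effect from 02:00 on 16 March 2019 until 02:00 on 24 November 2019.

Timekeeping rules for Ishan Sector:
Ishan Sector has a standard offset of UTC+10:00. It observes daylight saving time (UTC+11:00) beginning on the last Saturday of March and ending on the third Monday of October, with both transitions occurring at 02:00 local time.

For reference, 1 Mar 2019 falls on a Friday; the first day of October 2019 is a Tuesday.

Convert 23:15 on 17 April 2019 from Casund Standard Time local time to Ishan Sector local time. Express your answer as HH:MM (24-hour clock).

05:45

17 April 2019 lies within the daylight-saving period (16 March – 24 November), so Casund Standard Time is on daylight time, UTC+04:30.
23:15 Casund Standard Time − 4h30m = 18:45 UTC.
1 March 2019 is a Friday, so Saturdays fall on 2, 9, 16, 23, 30; the last is March 30.
1 October 2019 is a Tuesday, so the first Monday is October 7 and the third is October 21.
At the standard offset (UTC+10:00), 18:45 UTC + 10h = 04:45 Ishan Sector standard time (rolling into the next day, 18 April 2019).
The standard-time date in Ishan Sector, 18 April 2019, lies within the daylight-saving period (30 March – 21 October), so Ishan Sector is on daylight time, UTC+11:00.
18:45 UTC + 11h = 05:45 Ishan Sector (rolling into the next day, 18 April 2019).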